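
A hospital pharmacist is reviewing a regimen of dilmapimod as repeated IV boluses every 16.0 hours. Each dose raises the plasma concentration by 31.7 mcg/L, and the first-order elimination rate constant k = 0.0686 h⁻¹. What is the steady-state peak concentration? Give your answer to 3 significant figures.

Fraction remaining after one interval: e^(−kτ) = e^(−0.06860 × 16.0) = 0.3337
R = 1 / (1 − 0.3337) = 1.501
Css,max = 31.7 × 1.501 ≈ 47.6 mcg/L

47.6 mcg/L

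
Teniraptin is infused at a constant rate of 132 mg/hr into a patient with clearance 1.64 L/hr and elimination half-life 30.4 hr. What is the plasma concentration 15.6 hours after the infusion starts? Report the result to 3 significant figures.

24.1 mg/L

Css = rate / CL = 132 / 1.64 = 80.49 mg/L
k = ln 2 / 30.4 = 0.02280 hr⁻¹
C(t) = Css (1 − e^(−kt)) = 80.49 × (1 − e^(−0.3557)) = 80.49 × 0.2993 ≈ 24.1 mg/L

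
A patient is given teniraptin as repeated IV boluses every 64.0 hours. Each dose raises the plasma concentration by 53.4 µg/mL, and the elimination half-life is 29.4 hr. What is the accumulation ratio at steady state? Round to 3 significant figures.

k = ln 2 / 29.4 = 0.02358 hr⁻¹
Fraction remaining after one interval: e^(−kτ) = e^(−0.02358 × 64.0) = 0.2212
R = 1 / (1 − 0.2212) = 1 / 0.7788 ≈ 1.28

1.28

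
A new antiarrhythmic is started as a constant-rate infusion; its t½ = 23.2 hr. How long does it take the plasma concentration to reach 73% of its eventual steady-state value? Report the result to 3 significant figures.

43.8 hours

k = ln 2 / 23.2 = 0.02988 hr⁻¹
f = 1 − e^(−kt)  ⇒  t = −ln(1 − f) / k
t = −ln(1 − 0.73) / 0.02988 = 1.309 / 0.02988 ≈ 43.8 hours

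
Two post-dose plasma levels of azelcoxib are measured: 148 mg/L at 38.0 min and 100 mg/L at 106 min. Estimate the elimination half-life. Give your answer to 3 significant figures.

120 minutes

k = ln(C₁/C₂) / (t₂ − t₁) = ln(148/100) / (106 − 38.0)
  = 0.3920 / 68.00 = 0.005765 min⁻¹
t½ = ln 2 / k = ln 2 / 0.005765 ≈ 120 minutes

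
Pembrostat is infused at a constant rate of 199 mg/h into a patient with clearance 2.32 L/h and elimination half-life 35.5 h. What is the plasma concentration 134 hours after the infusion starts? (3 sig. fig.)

79.5 mg/L

Css = rate / CL = 199 / 2.32 = 85.78 mg/L
k = ln 2 / 35.5 = 0.01953 h⁻¹
C(t) = Css (1 − e^(−kt)) = 85.78 × (1 − e^(−2.616)) = 85.78 × 0.9269 ≈ 79.5 mg/L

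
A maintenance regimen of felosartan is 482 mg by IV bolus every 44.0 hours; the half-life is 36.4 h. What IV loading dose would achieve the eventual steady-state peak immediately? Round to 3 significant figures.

k = ln 2 / 36.4 = 0.01904 h⁻¹
Accumulation ratio R = 1 / (1 − e^(−kτ)) = 1 / (1 − e^(−0.01904×44.0)) = 1 / (1 − 0.4326) = 1.763
Loading dose = maintenance dose × R = 482 × 1.763 ≈ 850 mg

850 mg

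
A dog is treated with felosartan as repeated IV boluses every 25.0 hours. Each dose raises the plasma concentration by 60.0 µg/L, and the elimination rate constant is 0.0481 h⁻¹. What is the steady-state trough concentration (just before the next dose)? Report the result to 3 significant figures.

25.8 µg/L

Fraction remaining after one interval: e^(−kτ) = e^(−0.04810 × 25.0) = 0.3004
R = 1 / (1 − 0.3004) = 1.429
Css,max = 60.0 × 1.429 = 85.77 µg/L
Css,min = Css,max × e^(−kτ) = 85.77 × 0.3004 ≈ 25.8 µg/L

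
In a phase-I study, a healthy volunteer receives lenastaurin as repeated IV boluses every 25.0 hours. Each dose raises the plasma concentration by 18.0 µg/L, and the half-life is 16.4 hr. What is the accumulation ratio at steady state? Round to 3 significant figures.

1.53

k = ln 2 / 16.4 = 0.04227 hr⁻¹
Fraction remaining after one interval: e^(−kτ) = e^(−0.04227 × 25.0) = 0.3476
R = 1 / (1 − 0.3476) = 1 / 0.6524 ≈ 1.53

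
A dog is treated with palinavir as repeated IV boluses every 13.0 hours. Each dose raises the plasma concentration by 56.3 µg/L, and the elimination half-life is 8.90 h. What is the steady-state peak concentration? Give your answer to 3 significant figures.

k = ln 2 / 8.90 = 0.07788 h⁻¹
Fraction remaining after one interval: e^(−kτ) = e^(−0.07788 × 13.0) = 0.3633
R = 1 / (1 − 0.3633) = 1.571
Css,max = 56.3 × 1.571 ≈ 88.4 µg/L

88.4 µg/L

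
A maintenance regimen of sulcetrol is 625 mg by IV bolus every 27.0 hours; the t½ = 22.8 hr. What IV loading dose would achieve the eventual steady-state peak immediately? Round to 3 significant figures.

k = ln 2 / 22.8 = 0.03040 hr⁻¹
Accumulation ratio R = 1 / (1 − e^(−kτ)) = 1 / (1 − e^(−0.03040×27.0)) = 1 / (1 − 0.4401) = 1.786
Loading dose = maintenance dose × R = 625 × 1.786 ≈ 1120 mg

1120 mg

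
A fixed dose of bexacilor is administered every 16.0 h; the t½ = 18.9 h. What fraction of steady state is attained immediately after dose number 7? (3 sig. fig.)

0.984

k = ln 2 / 18.9 = 0.03667 h⁻¹
f_n = 1 − e^(−nkτ) = 1 − e^(−7 × 0.03667 × 16.0) = 1 − e^(−4.108) = 1 − 0.01645 ≈ 0.984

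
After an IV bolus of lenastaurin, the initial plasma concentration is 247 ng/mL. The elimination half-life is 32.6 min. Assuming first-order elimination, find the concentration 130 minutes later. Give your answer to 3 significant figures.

k = ln 2 / 32.6 = 0.02126 min⁻¹
130 min is 3.988 half-lives, so C = 247 × (1/2)^3.988 = 247 × 0.06303 ≈ 15.6 ng/mL

15.6 ng/mL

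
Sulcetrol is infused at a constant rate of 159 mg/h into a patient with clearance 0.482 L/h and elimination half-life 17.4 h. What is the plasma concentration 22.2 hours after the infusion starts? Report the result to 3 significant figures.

194 mg/L

Css = rate / CL = 159 / 0.482 = 329.9 mg/L
k = ln 2 / 17.4 = 0.03984 h⁻¹
C(t) = Css (1 − e^(−kt)) = 329.9 × (1 − e^(−0.8844)) = 329.9 × 0.5870 ≈ 194 mg/L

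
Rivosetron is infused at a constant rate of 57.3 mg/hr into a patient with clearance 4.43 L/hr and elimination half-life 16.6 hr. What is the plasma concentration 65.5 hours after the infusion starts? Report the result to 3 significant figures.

12.1 mg/L

Css = rate / CL = 57.3 / 4.43 = 12.93 mg/L
k = ln 2 / 16.6 = 0.04176 hr⁻¹
C(t) = Css (1 − e^(−kt)) = 12.93 × (1 − e^(−2.735)) = 12.93 × 0.9351 ≈ 12.1 mg/L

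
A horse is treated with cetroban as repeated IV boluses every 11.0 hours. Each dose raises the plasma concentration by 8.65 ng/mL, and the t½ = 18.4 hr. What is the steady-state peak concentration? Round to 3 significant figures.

k = ln 2 / 18.4 = 0.03767 hr⁻¹
Fraction remaining after one interval: e^(−kτ) = e^(−0.03767 × 11.0) = 0.6607
R = 1 / (1 − 0.6607) = 2.948
Css,max = 8.65 × 2.948 ≈ 25.5 ng/mL

25.5 ng/mL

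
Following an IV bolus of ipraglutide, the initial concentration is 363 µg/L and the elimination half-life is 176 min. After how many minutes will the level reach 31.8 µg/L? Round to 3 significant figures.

k = ln 2 / 176 = 0.003938 min⁻¹
C(t) = C₀ e^(−kt)  ⇒  t = ln(C₀/C) / k
t = ln(363/31.8) / 0.003938 = 2.435 / 0.003938 ≈ 618 minutes

618 minutes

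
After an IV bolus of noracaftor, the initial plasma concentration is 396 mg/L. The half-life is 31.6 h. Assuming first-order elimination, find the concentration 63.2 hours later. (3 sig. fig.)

k = ln 2 / 31.6 = 0.02194 h⁻¹
C(t) = C₀ e^(−kt) = 396 × e^(−0.02194 × 63.2) = 396 × e^(−1.386) = 396 × 0.2500 ≈ 99.0 mg/L

99.0 mg/L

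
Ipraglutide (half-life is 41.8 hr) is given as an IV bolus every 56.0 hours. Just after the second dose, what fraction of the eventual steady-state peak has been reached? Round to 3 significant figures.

0.844

k = ln 2 / 41.8 = 0.01658 hr⁻¹
f_n = 1 − e^(−nkτ) = 1 − e^(−2 × 0.01658 × 56.0) = 1 − e^(−1.857) = 1 − 0.1561 ≈ 0.844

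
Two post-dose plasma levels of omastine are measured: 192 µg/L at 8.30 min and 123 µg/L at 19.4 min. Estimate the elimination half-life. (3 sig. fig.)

17.3 minutes

k = ln(C₁/C₂) / (t₂ − t₁) = ln(192/123) / (19.4 − 8.30)
  = 0.4453 / 11.10 = 0.04012 min⁻¹
t½ = ln 2 / k = ln 2 / 0.04012 ≈ 17.3 minutes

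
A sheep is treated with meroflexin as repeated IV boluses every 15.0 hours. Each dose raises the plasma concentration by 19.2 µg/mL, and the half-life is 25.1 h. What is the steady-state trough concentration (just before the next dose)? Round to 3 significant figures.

k = ln 2 / 25.1 = 0.02762 h⁻¹
Fraction remaining after one interval: e^(−kτ) = e^(−0.02762 × 15.0) = 0.6608
R = 1 / (1 − 0.6608) = 2.949
Css,max = 19.2 × 2.949 = 56.61 µg/mL
Css,min = Css,max × e^(−kτ) = 56.61 × 0.6608 ≈ 37.4 µg/mL

37.4 µg/mL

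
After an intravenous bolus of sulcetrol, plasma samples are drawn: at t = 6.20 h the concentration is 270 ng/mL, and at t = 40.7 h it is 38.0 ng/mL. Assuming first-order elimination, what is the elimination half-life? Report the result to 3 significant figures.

k = ln(C₁/C₂) / (t₂ − t₁) = ln(270/38.0) / (40.7 − 6.20)
  = 1.961 / 34.50 = 0.05684 h⁻¹
t½ = ln 2 / k = ln 2 / 0.05684 ≈ 12.2 hours

12.2 hours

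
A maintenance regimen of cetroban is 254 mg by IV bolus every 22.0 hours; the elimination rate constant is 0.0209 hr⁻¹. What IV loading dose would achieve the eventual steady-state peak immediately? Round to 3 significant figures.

Accumulation ratio R = 1 / (1 − e^(−kτ)) = 1 / (1 − e^(−0.02090×22.0)) = 1 / (1 − 0.6314) = 2.713
Loading dose = maintenance dose × R = 254 × 2.713 ≈ 689 mg

689 mg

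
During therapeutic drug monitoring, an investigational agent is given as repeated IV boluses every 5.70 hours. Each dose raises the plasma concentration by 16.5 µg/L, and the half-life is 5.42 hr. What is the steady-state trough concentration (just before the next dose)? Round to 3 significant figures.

k = ln 2 / 5.42 = 0.1279 hr⁻¹
Fraction remaining after one interval: e^(−kτ) = e^(−0.1279 × 5.70) = 0.4824
R = 1 / (1 − 0.4824) = 1.932
Css,max = 16.5 × 1.932 = 31.88 µg/L
Css,min = Css,max × e^(−kτ) = 31.88 × 0.4824 ≈ 15.4 µg/L

15.4 µg/L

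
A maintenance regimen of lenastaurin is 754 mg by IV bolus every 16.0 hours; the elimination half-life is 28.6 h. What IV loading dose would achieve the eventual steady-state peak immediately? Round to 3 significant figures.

k = ln 2 / 28.6 = 0.02424 h⁻¹
Accumulation ratio R = 1 / (1 − e^(−kτ)) = 1 / (1 − e^(−0.02424×16.0)) = 1 / (1 − 0.6786) = 3.111
Loading dose = maintenance dose × R = 754 × 3.111 ≈ 2350 mg

2350 mg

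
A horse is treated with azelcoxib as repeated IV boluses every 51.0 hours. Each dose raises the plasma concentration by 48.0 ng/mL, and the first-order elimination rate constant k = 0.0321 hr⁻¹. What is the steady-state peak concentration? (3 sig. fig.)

Fraction remaining after one interval: e^(−kτ) = e^(−0.03210 × 51.0) = 0.1945
R = 1 / (1 − 0.1945) = 1.242
Css,max = 48.0 × 1.242 ≈ 59.6 ng/mL

59.6 ng/mL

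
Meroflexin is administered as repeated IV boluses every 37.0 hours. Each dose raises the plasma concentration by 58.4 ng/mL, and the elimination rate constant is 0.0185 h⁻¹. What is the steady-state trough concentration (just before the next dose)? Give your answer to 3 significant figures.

Fraction remaining after one interval: e^(−kτ) = e^(−0.01850 × 37.0) = 0.5043
R = 1 / (1 − 0.5043) = 2.018
Css,max = 58.4 × 2.018 = 117.8 ng/mL
Css,min = Css,max × e^(−kτ) = 117.8 × 0.5043 ≈ 59.4 ng/mL

59.4 ng/mL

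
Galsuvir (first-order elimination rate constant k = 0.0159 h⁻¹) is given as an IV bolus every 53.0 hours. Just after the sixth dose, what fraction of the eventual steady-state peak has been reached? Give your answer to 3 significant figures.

f_n = 1 − e^(−nkτ) = 1 − e^(−6 × 0.01590 × 53.0) = 1 − e^(−5.056) = 1 − 0.006370 ≈ 0.994

0.994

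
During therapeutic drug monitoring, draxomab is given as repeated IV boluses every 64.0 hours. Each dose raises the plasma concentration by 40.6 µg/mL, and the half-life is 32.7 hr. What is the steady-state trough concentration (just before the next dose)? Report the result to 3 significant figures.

14.1 µg/mL

k = ln 2 / 32.7 = 0.02120 hr⁻¹
Fraction remaining after one interval: e^(−kτ) = e^(−0.02120 × 64.0) = 0.2575
R = 1 / (1 − 0.2575) = 1.347
Css,max = 40.6 × 1.347 = 54.68 µg/mL
Css,min = Css,max × e^(−kτ) = 54.68 × 0.2575 ≈ 14.1 µg/mL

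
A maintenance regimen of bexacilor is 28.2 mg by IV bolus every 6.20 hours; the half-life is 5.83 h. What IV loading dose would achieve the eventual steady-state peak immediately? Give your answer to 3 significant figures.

k = ln 2 / 5.83 = 0.1189 h⁻¹
Accumulation ratio R = 1 / (1 − e^(−kτ)) = 1 / (1 − e^(−0.1189×6.20)) = 1 / (1 − 0.4785) = 1.917
Loading dose = maintenance dose × R = 28.2 × 1.917 ≈ 54.1 mg

54.1 mg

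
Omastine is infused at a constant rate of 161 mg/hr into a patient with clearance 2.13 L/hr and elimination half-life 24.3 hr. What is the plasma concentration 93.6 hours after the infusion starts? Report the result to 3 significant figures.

Css = rate / CL = 161 / 2.13 = 75.59 µg/mL
k = ln 2 / 24.3 = 0.02852 hr⁻¹
C(t) = Css (1 − e^(−kt)) = 75.59 × (1 − e^(−2.670)) = 75.59 × 0.9307 ≈ 70.4 µg/mL

70.4 µg/mL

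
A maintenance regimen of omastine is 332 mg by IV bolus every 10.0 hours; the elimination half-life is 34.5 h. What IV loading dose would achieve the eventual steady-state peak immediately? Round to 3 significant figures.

1820 mg

k = ln 2 / 34.5 = 0.02009 h⁻¹
Accumulation ratio R = 1 / (1 − e^(−kτ)) = 1 / (1 − e^(−0.02009×10.0)) = 1 / (1 − 0.8180) = 5.494
Loading dose = maintenance dose × R = 332 × 5.494 ≈ 1820 mg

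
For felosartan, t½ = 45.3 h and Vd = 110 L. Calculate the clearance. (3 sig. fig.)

k = ln 2 / t½ = ln 2 / 45.3 = 0.01530 h⁻¹
CL = k · V = 0.01530 × 110 ≈ 1.68 L/h

1.68 L/h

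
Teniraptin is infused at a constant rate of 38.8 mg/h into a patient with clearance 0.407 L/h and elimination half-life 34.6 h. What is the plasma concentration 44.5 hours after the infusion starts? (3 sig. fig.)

56.2 mg/L

Css = rate / CL = 38.8 / 0.407 = 95.33 mg/L
k = ln 2 / 34.6 = 0.02003 h⁻¹
C(t) = Css (1 − e^(−kt)) = 95.33 × (1 − e^(−0.8915)) = 95.33 × 0.5899 ≈ 56.2 mg/L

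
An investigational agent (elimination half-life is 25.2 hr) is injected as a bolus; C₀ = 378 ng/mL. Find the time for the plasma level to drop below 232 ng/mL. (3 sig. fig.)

k = ln 2 / 25.2 = 0.02751 hr⁻¹
C(t) = C₀ e^(−kt)  ⇒  t = ln(C₀/C) / k
t = ln(378/232) / 0.02751 = 0.4882 / 0.02751 ≈ 17.7 hours

17.7 hours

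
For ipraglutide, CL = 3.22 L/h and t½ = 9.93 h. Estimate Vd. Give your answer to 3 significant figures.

46.1 L

k = ln 2 / t½ = ln 2 / 9.93 = 0.06980 h⁻¹
V = CL / k = 3.22 / 0.06980 ≈ 46.1 L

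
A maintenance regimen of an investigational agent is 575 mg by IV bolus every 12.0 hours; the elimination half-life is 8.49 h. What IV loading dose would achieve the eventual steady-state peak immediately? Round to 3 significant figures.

k = ln 2 / 8.49 = 0.08164 h⁻¹
Accumulation ratio R = 1 / (1 − e^(−kτ)) = 1 / (1 − e^(−0.08164×12.0)) = 1 / (1 − 0.3754) = 1.601
Loading dose = maintenance dose × R = 575 × 1.601 ≈ 921 mg

921 mg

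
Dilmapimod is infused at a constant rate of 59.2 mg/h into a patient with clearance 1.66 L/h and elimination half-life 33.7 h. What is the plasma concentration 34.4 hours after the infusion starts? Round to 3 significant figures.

18.1 mg/L

Css = rate / CL = 59.2 / 1.66 = 35.66 mg/L
k = ln 2 / 33.7 = 0.02057 h⁻¹
C(t) = Css (1 − e^(−kt)) = 35.66 × (1 − e^(−0.7075)) = 35.66 × 0.5071 ≈ 18.1 mg/L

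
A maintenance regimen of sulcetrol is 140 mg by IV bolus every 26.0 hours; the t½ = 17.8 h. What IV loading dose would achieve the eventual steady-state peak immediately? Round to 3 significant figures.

220 mg

k = ln 2 / 17.8 = 0.03894 h⁻¹
Accumulation ratio R = 1 / (1 − e^(−kτ)) = 1 / (1 − e^(−0.03894×26.0)) = 1 / (1 − 0.3633) = 1.571
Loading dose = maintenance dose × R = 140 × 1.571 ≈ 220 mg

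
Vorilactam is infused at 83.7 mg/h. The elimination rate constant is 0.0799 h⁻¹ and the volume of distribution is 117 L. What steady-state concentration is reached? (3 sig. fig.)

CL = k · V = 0.0799 × 117 = 9.348 L/h
Css = rate / CL = 83.7 / 9.348 ≈ 8.95 mg/L

8.95 mg/L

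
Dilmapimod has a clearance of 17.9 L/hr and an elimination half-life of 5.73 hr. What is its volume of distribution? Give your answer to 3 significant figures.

148 L

k = ln 2 / t½ = ln 2 / 5.73 = 0.1210 hr⁻¹
V = CL / k = 17.9 / 0.1210 ≈ 148 L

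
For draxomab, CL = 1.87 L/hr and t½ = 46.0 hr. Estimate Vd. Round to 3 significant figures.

124 L

k = ln 2 / t½ = ln 2 / 46.0 = 0.01507 hr⁻¹
V = CL / k = 1.87 / 0.01507 ≈ 124 L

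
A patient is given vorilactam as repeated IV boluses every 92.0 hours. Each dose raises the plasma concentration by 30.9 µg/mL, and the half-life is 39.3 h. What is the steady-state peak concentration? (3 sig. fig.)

38.5 µg/mL

k = ln 2 / 39.3 = 0.01764 h⁻¹
Fraction remaining after one interval: e^(−kτ) = e^(−0.01764 × 92.0) = 0.1974
R = 1 / (1 − 0.1974) = 1.246
Css,max = 30.9 × 1.246 ≈ 38.5 µg/mL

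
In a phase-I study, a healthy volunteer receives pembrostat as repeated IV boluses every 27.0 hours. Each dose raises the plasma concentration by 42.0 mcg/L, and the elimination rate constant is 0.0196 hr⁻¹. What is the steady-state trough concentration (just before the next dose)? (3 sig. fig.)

60.2 mcg/L

Fraction remaining after one interval: e^(−kτ) = e^(−0.01960 × 27.0) = 0.5891
R = 1 / (1 − 0.5891) = 2.434
Css,max = 42.0 × 2.434 = 102.2 mcg/L
Css,min = Css,max × e^(−kτ) = 102.2 × 0.5891 ≈ 60.2 mcg/L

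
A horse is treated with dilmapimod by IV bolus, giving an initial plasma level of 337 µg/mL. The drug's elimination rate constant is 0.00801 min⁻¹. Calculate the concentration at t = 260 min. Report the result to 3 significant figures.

C(t) = C₀ e^(−kt) = 337 × e^(−0.008010 × 260) = 337 × e^(−2.083) = 337 × 0.1246 ≈ 42.0 µg/mL

42.0 µg/mL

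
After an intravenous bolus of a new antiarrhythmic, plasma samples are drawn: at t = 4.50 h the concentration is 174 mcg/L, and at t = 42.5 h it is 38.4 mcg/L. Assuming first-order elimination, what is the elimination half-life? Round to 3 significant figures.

k = ln(C₁/C₂) / (t₂ − t₁) = ln(174/38.4) / (42.5 − 4.50)
  = 1.511 / 38.00 = 0.03976 h⁻¹
t½ = ln 2 / k = ln 2 / 0.03976 ≈ 17.4 hours

17.4 hours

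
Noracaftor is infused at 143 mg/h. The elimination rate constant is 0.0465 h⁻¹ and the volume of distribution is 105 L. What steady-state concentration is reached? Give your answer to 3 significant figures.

CL = k · V = 0.0465 × 105 = 4.883 L/h
Css = rate / CL = 143 / 4.883 ≈ 29.3 mg/L

29.3 mg/L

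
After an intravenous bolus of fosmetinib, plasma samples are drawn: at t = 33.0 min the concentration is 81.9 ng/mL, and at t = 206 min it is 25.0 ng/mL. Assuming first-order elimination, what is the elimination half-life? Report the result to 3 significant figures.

101 minutes

k = ln(C₁/C₂) / (t₂ − t₁) = ln(81.9/25.0) / (206 − 33.0)
  = 1.187 / 173.0 = 0.006859 min⁻¹
t½ = ln 2 / k = ln 2 / 0.006859 ≈ 101 minutes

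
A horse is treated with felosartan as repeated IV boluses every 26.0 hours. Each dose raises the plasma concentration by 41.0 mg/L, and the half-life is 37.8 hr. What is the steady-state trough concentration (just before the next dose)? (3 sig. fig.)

67.1 mg/L

k = ln 2 / 37.8 = 0.01834 hr⁻¹
Fraction remaining after one interval: e^(−kτ) = e^(−0.01834 × 26.0) = 0.6208
R = 1 / (1 − 0.6208) = 2.637
Css,max = 41.0 × 2.637 = 108.1 mg/L
Css,min = Css,max × e^(−kτ) = 108.1 × 0.6208 ≈ 67.1 mg/L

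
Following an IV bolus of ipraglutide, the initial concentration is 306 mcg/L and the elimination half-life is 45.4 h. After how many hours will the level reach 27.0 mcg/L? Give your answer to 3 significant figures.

k = ln 2 / 45.4 = 0.01527 h⁻¹
C(t) = C₀ e^(−kt)  ⇒  t = ln(C₀/C) / k
t = ln(306/27.0) / 0.01527 = 2.428 / 0.01527 ≈ 159 hours

159 hours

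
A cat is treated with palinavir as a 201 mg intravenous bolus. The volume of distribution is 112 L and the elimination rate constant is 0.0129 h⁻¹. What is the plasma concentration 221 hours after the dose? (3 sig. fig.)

C₀ = dose / V = 201 / 112 = 1.795 mg/L
C(t) = C₀ e^(−kt) = 1.795 × e^(−0.01290 × 221) = 1.795 × e^(−2.851) = 1.795 × 0.05779 ≈ 0.104 mg/L

0.104 mg/L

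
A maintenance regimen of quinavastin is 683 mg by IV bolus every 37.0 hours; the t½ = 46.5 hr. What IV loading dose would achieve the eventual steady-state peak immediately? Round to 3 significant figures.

k = ln 2 / 46.5 = 0.01491 hr⁻¹
Accumulation ratio R = 1 / (1 − e^(−kτ)) = 1 / (1 − e^(−0.01491×37.0)) = 1 / (1 − 0.5761) = 2.359
Loading dose = maintenance dose × R = 683 × 2.359 ≈ 1610 mg

1610 mg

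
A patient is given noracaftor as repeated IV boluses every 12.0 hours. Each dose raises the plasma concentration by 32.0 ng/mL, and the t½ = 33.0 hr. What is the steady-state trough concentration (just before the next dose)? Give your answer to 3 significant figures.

112 ng/mL

k = ln 2 / 33.0 = 0.02100 hr⁻¹
Fraction remaining after one interval: e^(−kτ) = e^(−0.02100 × 12.0) = 0.7772
R = 1 / (1 − 0.7772) = 4.488
Css,max = 32.0 × 4.488 = 143.6 ng/mL
Css,min = Css,max × e^(−kτ) = 143.6 × 0.7772 ≈ 112 ng/mL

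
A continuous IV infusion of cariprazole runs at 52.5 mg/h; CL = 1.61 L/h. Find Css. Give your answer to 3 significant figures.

32.6 mg/L

Css = infusion rate / CL = 52.5 / 1.61 ≈ 32.6 mg/L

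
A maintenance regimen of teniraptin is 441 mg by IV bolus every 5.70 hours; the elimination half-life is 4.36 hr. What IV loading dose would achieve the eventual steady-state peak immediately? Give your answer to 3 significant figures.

k = ln 2 / 4.36 = 0.1590 hr⁻¹
Accumulation ratio R = 1 / (1 − e^(−kτ)) = 1 / (1 − e^(−0.1590×5.70)) = 1 / (1 − 0.4041) = 1.678
Loading dose = maintenance dose × R = 441 × 1.678 ≈ 740 mg

740 mg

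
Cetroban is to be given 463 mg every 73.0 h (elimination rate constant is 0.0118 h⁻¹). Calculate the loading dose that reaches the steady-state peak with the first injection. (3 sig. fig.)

Accumulation ratio R = 1 / (1 − e^(−kτ)) = 1 / (1 − e^(−0.01180×73.0)) = 1 / (1 − 0.4226) = 1.732
Loading dose = maintenance dose × R = 463 × 1.732 ≈ 802 mg

802 mg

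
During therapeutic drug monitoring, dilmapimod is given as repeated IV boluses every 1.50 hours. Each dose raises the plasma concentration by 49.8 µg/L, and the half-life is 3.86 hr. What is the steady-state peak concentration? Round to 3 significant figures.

211 µg/L

k = ln 2 / 3.86 = 0.1796 hr⁻¹
Fraction remaining after one interval: e^(−kτ) = e^(−0.1796 × 1.50) = 0.7639
R = 1 / (1 − 0.7639) = 4.235
Css,max = 49.8 × 4.235 ≈ 211 µg/L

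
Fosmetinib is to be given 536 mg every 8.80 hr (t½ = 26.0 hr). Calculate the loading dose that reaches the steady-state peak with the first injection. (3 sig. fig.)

k = ln 2 / 26.0 = 0.02666 hr⁻¹
Accumulation ratio R = 1 / (1 − e^(−kτ)) = 1 / (1 − e^(−0.02666×8.80)) = 1 / (1 − 0.7909) = 4.782
Loading dose = maintenance dose × R = 536 × 4.782 ≈ 2560 mg

2560 mg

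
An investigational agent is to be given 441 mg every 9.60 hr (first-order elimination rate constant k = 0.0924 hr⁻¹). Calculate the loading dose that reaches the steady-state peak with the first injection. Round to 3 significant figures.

750 mg

Accumulation ratio R = 1 / (1 − e^(−kτ)) = 1 / (1 − e^(−0.09240×9.60)) = 1 / (1 − 0.4119) = 1.700
Loading dose = maintenance dose × R = 441 × 1.700 ≈ 750 mg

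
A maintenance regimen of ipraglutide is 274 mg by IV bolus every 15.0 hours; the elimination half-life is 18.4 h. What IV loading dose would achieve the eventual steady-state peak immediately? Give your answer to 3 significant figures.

635 mg

k = ln 2 / 18.4 = 0.03767 h⁻¹
Accumulation ratio R = 1 / (1 − e^(−kτ)) = 1 / (1 − e^(−0.03767×15.0)) = 1 / (1 − 0.5683) = 2.317
Loading dose = maintenance dose × R = 274 × 2.317 ≈ 635 mg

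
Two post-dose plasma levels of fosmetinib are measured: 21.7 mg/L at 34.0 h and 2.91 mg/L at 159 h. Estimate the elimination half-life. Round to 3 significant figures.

k = ln(C₁/C₂) / (t₂ − t₁) = ln(21.7/2.91) / (159 − 34.0)
  = 2.009 / 125.0 = 0.01607 h⁻¹
t½ = ln 2 / k = ln 2 / 0.01607 ≈ 43.1 hours

43.1 hours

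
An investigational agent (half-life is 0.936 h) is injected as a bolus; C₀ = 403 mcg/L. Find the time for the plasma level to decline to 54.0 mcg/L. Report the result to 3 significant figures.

k = ln 2 / 0.936 = 0.7405 h⁻¹
C(t) = C₀ e^(−kt)  ⇒  t = ln(C₀/C) / k
t = ln(403/54.0) / 0.7405 = 2.010 / 0.7405 ≈ 2.71 hours

2.71 hours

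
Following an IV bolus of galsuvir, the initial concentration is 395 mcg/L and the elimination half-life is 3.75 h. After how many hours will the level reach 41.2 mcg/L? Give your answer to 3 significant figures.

k = ln 2 / 3.75 = 0.1848 h⁻¹
C(t) = C₀ e^(−kt)  ⇒  t = ln(C₀/C) / k
t = ln(395/41.2) / 0.1848 = 2.260 / 0.1848 ≈ 12.2 hours

12.2 hours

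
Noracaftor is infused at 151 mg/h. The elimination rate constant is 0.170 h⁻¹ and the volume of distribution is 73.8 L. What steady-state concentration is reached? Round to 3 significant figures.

CL = k · V = 0.170 × 73.8 = 12.55 L/h
Css = rate / CL = 151 / 12.55 ≈ 12.0 µg/mL

12.0 µg/mL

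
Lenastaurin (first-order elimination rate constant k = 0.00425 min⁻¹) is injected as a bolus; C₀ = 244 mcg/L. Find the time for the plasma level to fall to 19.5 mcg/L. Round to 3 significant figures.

C(t) = C₀ e^(−kt)  ⇒  t = ln(C₀/C) / k
t = ln(244/19.5) / 0.004250 = 2.527 / 0.004250 ≈ 595 minutes

595 minutes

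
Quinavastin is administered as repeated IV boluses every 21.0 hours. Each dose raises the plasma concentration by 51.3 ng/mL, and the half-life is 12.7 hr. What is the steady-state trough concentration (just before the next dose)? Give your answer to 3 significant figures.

23.9 ng/mL

k = ln 2 / 12.7 = 0.05458 hr⁻¹
Fraction remaining after one interval: e^(−kτ) = e^(−0.05458 × 21.0) = 0.3179
R = 1 / (1 − 0.3179) = 1.466
Css,max = 51.3 × 1.466 = 75.20 ng/mL
Css,min = Css,max × e^(−kτ) = 75.20 × 0.3179 ≈ 23.9 ng/mL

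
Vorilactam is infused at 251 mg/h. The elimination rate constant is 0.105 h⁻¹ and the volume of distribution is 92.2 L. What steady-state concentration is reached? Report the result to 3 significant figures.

CL = k · V = 0.105 × 92.2 = 9.681 L/h
Css = rate / CL = 251 / 9.681 ≈ 25.9 mg/L

25.9 mg/L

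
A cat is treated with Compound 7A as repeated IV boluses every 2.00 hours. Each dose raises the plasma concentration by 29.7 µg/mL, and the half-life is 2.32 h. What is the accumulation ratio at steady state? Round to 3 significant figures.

k = ln 2 / 2.32 = 0.2988 h⁻¹
Fraction remaining after one interval: e^(−kτ) = e^(−0.2988 × 2.00) = 0.5502
R = 1 / (1 − 0.5502) = 1 / 0.4498 ≈ 2.22

2.22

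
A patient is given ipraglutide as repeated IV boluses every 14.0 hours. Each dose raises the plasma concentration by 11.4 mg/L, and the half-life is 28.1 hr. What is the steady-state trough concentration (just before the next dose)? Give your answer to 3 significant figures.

k = ln 2 / 28.1 = 0.02467 hr⁻¹
Fraction remaining after one interval: e^(−kτ) = e^(−0.02467 × 14.0) = 0.7080
R = 1 / (1 − 0.7080) = 3.424
Css,max = 11.4 × 3.424 = 39.04 mg/L
Css,min = Css,max × e^(−kτ) = 39.04 × 0.7080 ≈ 27.6 mg/L

27.6 mg/L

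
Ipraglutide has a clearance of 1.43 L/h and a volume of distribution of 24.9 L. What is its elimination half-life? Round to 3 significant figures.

12.1 hours

k = CL / V = 1.43 / 24.9 = 0.05743 h⁻¹
t½ = ln 2 / k = ln 2 / 0.05743 ≈ 12.1 hours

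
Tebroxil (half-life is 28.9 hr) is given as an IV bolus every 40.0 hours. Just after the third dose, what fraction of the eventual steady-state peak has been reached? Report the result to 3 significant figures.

0.944

k = ln 2 / 28.9 = 0.02398 hr⁻¹
f_n = 1 − e^(−nkτ) = 1 − e^(−3 × 0.02398 × 40.0) = 1 − e^(−2.878) = 1 − 0.05624 ≈ 0.944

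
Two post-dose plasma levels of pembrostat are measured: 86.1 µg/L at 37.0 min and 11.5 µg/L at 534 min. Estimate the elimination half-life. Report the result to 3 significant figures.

k = ln(C₁/C₂) / (t₂ − t₁) = ln(86.1/11.5) / (534 − 37.0)
  = 2.013 / 497.0 = 0.004051 min⁻¹
t½ = ln 2 / k = ln 2 / 0.004051 ≈ 171 minutes

171 minutes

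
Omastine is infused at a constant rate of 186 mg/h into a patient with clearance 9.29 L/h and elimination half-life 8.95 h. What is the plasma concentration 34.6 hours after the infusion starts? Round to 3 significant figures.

Css = rate / CL = 186 / 9.29 = 20.02 µg/mL
k = ln 2 / 8.95 = 0.07745 h⁻¹
C(t) = Css (1 − e^(−kt)) = 20.02 × (1 − e^(−2.680)) = 20.02 × 0.9314 ≈ 18.6 µg/mL

18.6 µg/mL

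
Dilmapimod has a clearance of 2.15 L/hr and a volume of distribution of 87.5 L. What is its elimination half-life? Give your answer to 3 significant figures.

28.2 hours

k = CL / V = 2.15 / 87.5 = 0.02457 hr⁻¹
t½ = ln 2 / k = ln 2 / 0.02457 ≈ 28.2 hours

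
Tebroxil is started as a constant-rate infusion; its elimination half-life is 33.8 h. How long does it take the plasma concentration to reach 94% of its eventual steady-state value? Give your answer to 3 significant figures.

137 hours

k = ln 2 / 33.8 = 0.02051 h⁻¹
f = 1 − e^(−kt)  ⇒  t = −ln(1 − f) / k
t = −ln(1 − 0.94) / 0.02051 = 2.813 / 0.02051 ≈ 137 hours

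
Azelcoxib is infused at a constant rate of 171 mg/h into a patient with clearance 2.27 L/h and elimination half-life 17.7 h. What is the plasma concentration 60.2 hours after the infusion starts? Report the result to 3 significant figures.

Css = rate / CL = 171 / 2.27 = 75.33 mg/L
k = ln 2 / 17.7 = 0.03916 h⁻¹
C(t) = Css (1 − e^(−kt)) = 75.33 × (1 − e^(−2.357)) = 75.33 × 0.9053 ≈ 68.2 mg/L

68.2 mg/L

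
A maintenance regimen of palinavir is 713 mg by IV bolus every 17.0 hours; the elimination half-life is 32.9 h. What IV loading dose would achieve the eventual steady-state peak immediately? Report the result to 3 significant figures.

k = ln 2 / 32.9 = 0.02107 h⁻¹
Accumulation ratio R = 1 / (1 − e^(−kτ)) = 1 / (1 − e^(−0.02107×17.0)) = 1 / (1 − 0.6990) = 3.322
Loading dose = maintenance dose × R = 713 × 3.322 ≈ 2370 mg

2370 mg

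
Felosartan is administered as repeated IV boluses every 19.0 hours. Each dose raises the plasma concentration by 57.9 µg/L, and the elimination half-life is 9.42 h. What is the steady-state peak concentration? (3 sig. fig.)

76.9 µg/L

k = ln 2 / 9.42 = 0.07358 h⁻¹
Fraction remaining after one interval: e^(−kτ) = e^(−0.07358 × 19.0) = 0.2471
R = 1 / (1 − 0.2471) = 1.328
Css,max = 57.9 × 1.328 ≈ 76.9 µg/L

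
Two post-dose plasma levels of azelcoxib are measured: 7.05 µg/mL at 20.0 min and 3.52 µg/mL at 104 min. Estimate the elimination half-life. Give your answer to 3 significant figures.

k = ln(C₁/C₂) / (t₂ − t₁) = ln(7.05/3.52) / (104 − 20.0)
  = 0.6946 / 84.00 = 0.008269 min⁻¹
t½ = ln 2 / k = ln 2 / 0.008269 ≈ 83.8 minutes

83.8 minutes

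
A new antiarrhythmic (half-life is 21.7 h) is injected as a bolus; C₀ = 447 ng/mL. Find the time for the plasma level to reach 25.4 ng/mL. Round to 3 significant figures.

89.8 hours

k = ln 2 / 21.7 = 0.03194 h⁻¹
C(t) = C₀ e^(−kt)  ⇒  t = ln(C₀/C) / k
t = ln(447/25.4) / 0.03194 = 2.868 / 0.03194 ≈ 89.8 hours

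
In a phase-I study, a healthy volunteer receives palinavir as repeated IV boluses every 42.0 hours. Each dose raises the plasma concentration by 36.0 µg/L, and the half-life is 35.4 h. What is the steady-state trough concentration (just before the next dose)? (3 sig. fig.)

k = ln 2 / 35.4 = 0.01958 h⁻¹
Fraction remaining after one interval: e^(−kτ) = e^(−0.01958 × 42.0) = 0.4394
R = 1 / (1 − 0.4394) = 1.784
Css,max = 36.0 × 1.784 = 64.22 µg/L
Css,min = Css,max × e^(−kτ) = 64.22 × 0.4394 ≈ 28.2 µg/L

28.2 µg/L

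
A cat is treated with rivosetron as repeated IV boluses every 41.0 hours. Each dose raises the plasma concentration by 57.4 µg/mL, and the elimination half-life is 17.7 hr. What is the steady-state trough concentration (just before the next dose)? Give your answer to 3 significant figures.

k = ln 2 / 17.7 = 0.03916 hr⁻¹
Fraction remaining after one interval: e^(−kτ) = e^(−0.03916 × 41.0) = 0.2008
R = 1 / (1 − 0.2008) = 1.251
Css,max = 57.4 × 1.251 = 71.82 µg/mL
Css,min = Css,max × e^(−kτ) = 71.82 × 0.2008 ≈ 14.4 µg/mL

14.4 µg/mL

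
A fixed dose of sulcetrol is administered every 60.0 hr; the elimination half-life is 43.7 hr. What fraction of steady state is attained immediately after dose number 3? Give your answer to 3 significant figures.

0.942

k = ln 2 / 43.7 = 0.01586 hr⁻¹
f_n = 1 − e^(−nkτ) = 1 − e^(−3 × 0.01586 × 60.0) = 1 − e^(−2.855) = 1 − 0.05755 ≈ 0.942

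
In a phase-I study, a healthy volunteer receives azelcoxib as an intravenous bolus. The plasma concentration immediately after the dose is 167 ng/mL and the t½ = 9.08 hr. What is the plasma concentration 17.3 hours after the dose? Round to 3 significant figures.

44.6 ng/mL

k = ln 2 / 9.08 = 0.07634 hr⁻¹
C(t) = C₀ e^(−kt) = 167 × e^(−0.07634 × 17.3) = 167 × e^(−1.321) = 167 × 0.2670 ≈ 44.6 ng/mL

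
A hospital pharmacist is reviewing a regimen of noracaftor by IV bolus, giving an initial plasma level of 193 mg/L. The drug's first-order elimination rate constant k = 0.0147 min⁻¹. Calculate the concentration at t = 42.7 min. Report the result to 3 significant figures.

C(t) = C₀ e^(−kt) = 193 × e^(−0.01470 × 42.7) = 193 × e^(−0.6277) = 193 × 0.5338 ≈ 103 mg/L

103 mg/L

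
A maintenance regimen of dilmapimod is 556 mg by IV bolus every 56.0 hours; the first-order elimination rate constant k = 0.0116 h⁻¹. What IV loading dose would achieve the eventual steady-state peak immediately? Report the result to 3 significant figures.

Accumulation ratio R = 1 / (1 − e^(−kτ)) = 1 / (1 − e^(−0.01160×56.0)) = 1 / (1 − 0.5223) = 2.093
Loading dose = maintenance dose × R = 556 × 2.093 ≈ 1160 mg

1160 mg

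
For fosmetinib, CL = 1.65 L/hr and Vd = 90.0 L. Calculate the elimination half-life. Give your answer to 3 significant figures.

k = CL / V = 1.65 / 90.0 = 0.01833 hr⁻¹
t½ = ln 2 / k = ln 2 / 0.01833 ≈ 37.8 hours

37.8 hours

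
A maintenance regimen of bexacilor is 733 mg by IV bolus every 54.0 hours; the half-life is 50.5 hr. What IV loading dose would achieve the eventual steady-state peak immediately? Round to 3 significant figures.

1400 mg

k = ln 2 / 50.5 = 0.01373 hr⁻¹
Accumulation ratio R = 1 / (1 − e^(−kτ)) = 1 / (1 − e^(−0.01373×54.0)) = 1 / (1 − 0.4765) = 1.910
Loading dose = maintenance dose × R = 733 × 1.910 ≈ 1400 mg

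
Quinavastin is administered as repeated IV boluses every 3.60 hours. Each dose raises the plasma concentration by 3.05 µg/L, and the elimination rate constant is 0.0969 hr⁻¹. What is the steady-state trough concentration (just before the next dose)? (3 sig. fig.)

7.31 µg/L

Fraction remaining after one interval: e^(−kτ) = e^(−0.09690 × 3.60) = 0.7055
R = 1 / (1 − 0.7055) = 3.396
Css,max = 3.05 × 3.396 = 10.36 µg/L
Css,min = Css,max × e^(−kτ) = 10.36 × 0.7055 ≈ 7.31 µg/L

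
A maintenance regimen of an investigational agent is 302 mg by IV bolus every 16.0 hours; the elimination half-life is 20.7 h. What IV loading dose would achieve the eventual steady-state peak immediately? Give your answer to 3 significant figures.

k = ln 2 / 20.7 = 0.03349 h⁻¹
Accumulation ratio R = 1 / (1 − e^(−kτ)) = 1 / (1 − e^(−0.03349×16.0)) = 1 / (1 − 0.5852) = 2.411
Loading dose = maintenance dose × R = 302 × 2.411 ≈ 728 mg

728 mg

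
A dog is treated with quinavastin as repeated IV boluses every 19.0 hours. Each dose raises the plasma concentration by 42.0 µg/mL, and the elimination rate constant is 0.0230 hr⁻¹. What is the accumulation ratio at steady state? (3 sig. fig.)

2.82

Fraction remaining after one interval: e^(−kτ) = e^(−0.02300 × 19.0) = 0.6460
R = 1 / (1 − 0.6460) = 1 / 0.3540 ≈ 2.82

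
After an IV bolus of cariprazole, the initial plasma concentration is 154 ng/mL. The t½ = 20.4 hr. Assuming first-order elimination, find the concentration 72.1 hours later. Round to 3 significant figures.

k = ln 2 / 20.4 = 0.03398 hr⁻¹
C(t) = C₀ e^(−kt) = 154 × e^(−0.03398 × 72.1) = 154 × e^(−2.450) = 154 × 0.08631 ≈ 13.3 ng/mL

13.3 ng/mL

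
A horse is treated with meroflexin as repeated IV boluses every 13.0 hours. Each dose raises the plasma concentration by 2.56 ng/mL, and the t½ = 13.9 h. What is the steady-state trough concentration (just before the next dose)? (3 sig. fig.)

k = ln 2 / 13.9 = 0.04987 h⁻¹
Fraction remaining after one interval: e^(−kτ) = e^(−0.04987 × 13.0) = 0.5230
R = 1 / (1 − 0.5230) = 2.096
Css,max = 2.56 × 2.096 = 5.366 ng/mL
Css,min = Css,max × e^(−kτ) = 5.366 × 0.5230 ≈ 2.81 ng/mL

2.81 ng/mL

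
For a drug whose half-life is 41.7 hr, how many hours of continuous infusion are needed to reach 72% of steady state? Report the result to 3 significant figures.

76.6 hours

k = ln 2 / 41.7 = 0.01662 hr⁻¹
f = 1 − e^(−kt)  ⇒  t = −ln(1 − f) / k
t = −ln(1 − 0.72) / 0.01662 = 1.273 / 0.01662 ≈ 76.6 hours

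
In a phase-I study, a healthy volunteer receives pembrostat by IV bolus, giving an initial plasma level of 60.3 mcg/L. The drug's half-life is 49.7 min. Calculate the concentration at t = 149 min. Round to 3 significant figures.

k = ln 2 / 49.7 = 0.01395 min⁻¹
C(t) = C₀ e^(−kt) = 60.3 × e^(−0.01395 × 149) = 60.3 × e^(−2.078) = 60.3 × 0.1252 ≈ 7.55 mcg/L

7.55 mcg/L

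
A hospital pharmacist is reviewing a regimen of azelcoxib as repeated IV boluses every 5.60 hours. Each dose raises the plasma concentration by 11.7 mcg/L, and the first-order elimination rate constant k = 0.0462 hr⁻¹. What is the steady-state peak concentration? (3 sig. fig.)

Fraction remaining after one interval: e^(−kτ) = e^(−0.04620 × 5.60) = 0.7720
R = 1 / (1 − 0.7720) = 4.387
Css,max = 11.7 × 4.387 ≈ 51.3 mcg/L

51.3 mcg/L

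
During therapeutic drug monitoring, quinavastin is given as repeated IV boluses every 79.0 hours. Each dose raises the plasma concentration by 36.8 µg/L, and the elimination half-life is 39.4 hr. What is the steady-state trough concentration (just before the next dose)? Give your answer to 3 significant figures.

12.2 µg/L

k = ln 2 / 39.4 = 0.01759 hr⁻¹
Fraction remaining after one interval: e^(−kτ) = e^(−0.01759 × 79.0) = 0.2491
R = 1 / (1 − 0.2491) = 1.332
Css,max = 36.8 × 1.332 = 49.01 µg/L
Css,min = Css,max × e^(−kτ) = 49.01 × 0.2491 ≈ 12.2 µg/L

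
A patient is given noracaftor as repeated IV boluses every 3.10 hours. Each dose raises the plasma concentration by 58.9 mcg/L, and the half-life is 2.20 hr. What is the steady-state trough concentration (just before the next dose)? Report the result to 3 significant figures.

35.6 mcg/L

k = ln 2 / 2.20 = 0.3151 hr⁻¹
Fraction remaining after one interval: e^(−kτ) = e^(−0.3151 × 3.10) = 0.3765
R = 1 / (1 − 0.3765) = 1.604
Css,max = 58.9 × 1.604 = 94.47 mcg/L
Css,min = Css,max × e^(−kτ) = 94.47 × 0.3765 ≈ 35.6 mcg/L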